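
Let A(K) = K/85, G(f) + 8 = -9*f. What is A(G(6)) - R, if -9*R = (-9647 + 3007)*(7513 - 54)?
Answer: -4209860158/765 ≈ -5.5031e+6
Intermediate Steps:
G(f) = -8 - 9*f
R = 49527760/9 (R = -(-9647 + 3007)*(7513 - 54)/9 = -(-6640)*7459/9 = -⅑*(-49527760) = 49527760/9 ≈ 5.5031e+6)
A(K) = K/85 (A(K) = K*(1/85) = K/85)
A(G(6)) - R = (-8 - 9*6)/85 - 1*49527760/9 = (-8 - 54)/85 - 49527760/9 = (1/85)*(-62) - 49527760/9 = -62/85 - 49527760/9 = -4209860158/765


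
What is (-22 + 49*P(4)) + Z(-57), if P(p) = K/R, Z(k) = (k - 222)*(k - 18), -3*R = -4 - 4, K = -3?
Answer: 166783/8 ≈ 20848.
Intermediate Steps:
R = 8/3 (R = -(-4 - 4)/3 = -1/3*(-8) = 8/3 ≈ 2.6667)
Z(k) = (-222 + k)*(-18 + k)
P(p) = -9/8 (P(p) = -3/8/3 = -3*3/8 = -9/8)
(-22 + 49*P(4)) + Z(-57) = (-22 + 49*(-9/8)) + (3996 + (-57)**2 - 240*(-57)) = (-22 - 441/8) + (3996 + 3249 + 13680) = -617/8 + 20925 = 166783/8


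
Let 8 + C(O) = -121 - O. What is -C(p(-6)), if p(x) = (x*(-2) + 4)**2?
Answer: 385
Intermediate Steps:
p(x) = (4 - 2*x)**2 (p(x) = (-2*x + 4)**2 = (4 - 2*x)**2)
C(O) = -129 - O (C(O) = -8 + (-121 - O) = -129 - O)
-C(p(-6)) = -(-129 - 4*(-2 - 6)**2) = -(-129 - 4*(-8)**2) = -(-129 - 4*64) = -(-129 - 1*256) = -(-129 - 256) = -1*(-385) = 385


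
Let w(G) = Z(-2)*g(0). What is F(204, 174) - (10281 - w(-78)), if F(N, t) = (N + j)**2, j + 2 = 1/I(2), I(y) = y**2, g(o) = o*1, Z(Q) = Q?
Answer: 489985/16 ≈ 30624.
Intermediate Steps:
g(o) = o
w(G) = 0 (w(G) = -2*0 = 0)
j = -7/4 (j = -2 + 1/(2**2) = -2 + 1/4 = -7/4 ≈ -1.7500)
F(N, t) = (-7/4 + N)**2 (F(N, t) = (N - 7/4)**2 = (-7/4 + N)**2)
F(204, 174) - (10281 - w(-78)) = (-7 + 4*204)**2/16 - (10281 - 1*0) = (-7 + 816)**2/16 - (10281 + 0) = (1/16)*809**2 - 1*10281 = (1/16)*654481 - 10281 = 654481/16 - 10281 = 489985/16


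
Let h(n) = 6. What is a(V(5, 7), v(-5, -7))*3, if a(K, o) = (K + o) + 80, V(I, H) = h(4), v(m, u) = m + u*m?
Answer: 348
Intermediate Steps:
v(m, u) = m + m*u
V(I, H) = 6
a(K, o) = 80 + K + o
a(V(5, 7), v(-5, -7))*3 = (80 + 6 - 5*(1 - 7))*3 = (80 + 6 - 5*(-6))*3 = (80 + 6 + 30)*3 = 116*3 = 348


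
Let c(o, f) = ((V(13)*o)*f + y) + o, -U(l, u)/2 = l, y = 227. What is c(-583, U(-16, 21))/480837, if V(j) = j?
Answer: -242884/480837 ≈ -0.50513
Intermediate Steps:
U(l, u) = -2*l
c(o, f) = 227 + o + 13*f*o (c(o, f) = ((13*o)*f + 227) + o = (13*f*o + 227) + o = (227 + 13*f*o) + o = 227 + o + 13*f*o)
c(-583, U(-16, 21))/480837 = (227 - 583 + 13*(-2*(-16))*(-583))/480837 = (227 - 583 + 13*32*(-583))*(1/480837) = (227 - 583 - 242528)*(1/480837) = -242884*1/480837 = -242884/480837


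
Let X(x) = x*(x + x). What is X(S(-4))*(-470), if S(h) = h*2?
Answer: -60160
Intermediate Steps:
S(h) = 2*h
X(x) = 2*x² (X(x) = x*(2*x) = 2*x²)
X(S(-4))*(-470) = (2*(2*(-4))²)*(-470) = (2*(-8)²)*(-470) = (2*64)*(-470) = 128*(-470) = -60160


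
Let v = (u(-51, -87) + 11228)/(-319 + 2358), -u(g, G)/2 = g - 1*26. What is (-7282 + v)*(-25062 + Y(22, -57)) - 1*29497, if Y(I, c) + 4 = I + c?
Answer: 372353753833/2039 ≈ 1.8262e+8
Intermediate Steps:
u(g, G) = 52 - 2*g (u(g, G) = -2*(g - 1*26) = -2*(g - 26) = -2*(-26 + g) = 52 - 2*g)
Y(I, c) = -4 + I + c (Y(I, c) = -4 + (I + c) = -4 + I + c)
v = 11382/2039 (v = ((52 - 2*(-51)) + 11228)/(-319 + 2358) = ((52 + 102) + 11228)/2039 = (154 + 11228)*(1/2039) = 11382*(1/2039) = 11382/2039 ≈ 5.5821)
(-7282 + v)*(-25062 + Y(22, -57)) - 1*29497 = (-7282 + 11382/2039)*(-25062 + (-4 + 22 - 57)) - 1*29497 = -14836616*(-25062 - 39)/2039 - 29497 = -14836616/2039*(-25101) - 29497 = 372413898216/2039 - 29497 = 372353753833/2039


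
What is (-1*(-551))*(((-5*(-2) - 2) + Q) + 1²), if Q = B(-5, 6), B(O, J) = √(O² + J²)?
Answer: 4959 + 551*√61 ≈ 9262.5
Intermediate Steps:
B(O, J) = √(J² + O²)
Q = √61 (Q = √(6² + (-5)²) = √(36 + 25) = √61 ≈ 7.8102)
(-1*(-551))*(((-5*(-2) - 2) + Q) + 1²) = (-1*(-551))*(((-5*(-2) - 2) + √61) + 1²) = 551*(((10 - 2) + √61) + 1) = 551*((8 + √61) + 1) = 551*(9 + √61) = 4959 + 551*√61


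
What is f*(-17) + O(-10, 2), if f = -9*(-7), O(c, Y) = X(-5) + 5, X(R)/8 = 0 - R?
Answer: -1026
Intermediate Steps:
X(R) = -8*R (X(R) = 8*(0 - R) = 8*(-R) = -8*R)
O(c, Y) = 45 (O(c, Y) = -8*(-5) + 5 = 40 + 5 = 45)
f = 63
f*(-17) + O(-10, 2) = 63*(-17) + 45 = -1071 + 45 = -1026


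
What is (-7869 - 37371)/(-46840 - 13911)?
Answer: 45240/60751 ≈ 0.74468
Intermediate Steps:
(-7869 - 37371)/(-46840 - 13911) = -45240/(-60751) = -45240*(-1/60751) = 45240/60751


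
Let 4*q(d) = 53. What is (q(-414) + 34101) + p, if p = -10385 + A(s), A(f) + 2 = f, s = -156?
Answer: 94285/4 ≈ 23571.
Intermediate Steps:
q(d) = 53/4 (q(d) = (¼)*53 = 53/4)
A(f) = -2 + f
p = -10543 (p = -10385 + (-2 - 156) = -10385 - 158 = -10543)
(q(-414) + 34101) + p = (53/4 + 34101) - 10543 = 136457/4 - 10543 = 94285/4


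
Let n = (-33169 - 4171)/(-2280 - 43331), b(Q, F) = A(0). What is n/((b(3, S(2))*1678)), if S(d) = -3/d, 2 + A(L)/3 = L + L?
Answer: -9335/114802887 ≈ -8.1313e-5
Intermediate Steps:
A(L) = -6 + 6*L (A(L) = -6 + 3*(L + L) = -6 + 3*(2*L) = -6 + 6*L)
b(Q, F) = -6 (b(Q, F) = -6 + 6*0 = -6 + 0 = -6)
n = 37340/45611 (n = -37340/(-45611) = -37340*(-1/45611) = 37340/45611 ≈ 0.81866)
n/((b(3, S(2))*1678)) = 37340/(45611*((-6*1678))) = (37340/45611)/(-10068) = (37340/45611)*(-1/10068) = -9335/114802887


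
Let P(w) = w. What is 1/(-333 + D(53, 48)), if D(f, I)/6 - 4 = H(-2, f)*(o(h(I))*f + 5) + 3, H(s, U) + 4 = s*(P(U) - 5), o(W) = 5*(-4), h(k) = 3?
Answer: 1/632709 ≈ 1.5805e-6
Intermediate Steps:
o(W) = -20
H(s, U) = -4 + s*(-5 + U) (H(s, U) = -4 + s*(U - 5) = -4 + s*(-5 + U))
D(f, I) = 42 + 6*(5 - 20*f)*(6 - 2*f) (D(f, I) = 24 + 6*((-4 - 5*(-2) + f*(-2))*(-20*f + 5) + 3) = 24 + 6*((-4 + 10 - 2*f)*(5 - 20*f) + 3) = 24 + 6*((6 - 2*f)*(5 - 20*f) + 3) = 24 + 6*((5 - 20*f)*(6 - 2*f) + 3) = 24 + 6*(3 + (5 - 20*f)*(6 - 2*f)) = 24 + (18 + 6*(5 - 20*f)*(6 - 2*f)) = 42 + 6*(5 - 20*f)*(6 - 2*f))
1/(-333 + D(53, 48)) = 1/(-333 + (222 - 780*53 + 240*53**2)) = 1/(-333 + (222 - 41340 + 240*2809)) = 1/(-333 + (222 - 41340 + 674160)) = 1/(-333 + 633042) = 1/632709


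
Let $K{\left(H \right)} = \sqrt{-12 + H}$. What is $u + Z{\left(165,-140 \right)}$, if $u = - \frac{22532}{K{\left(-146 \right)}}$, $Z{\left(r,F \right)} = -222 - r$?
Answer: $-387 + \frac{11266 i \sqrt{158}}{79} \approx -387.0 + 1792.5 i$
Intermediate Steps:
$u = \frac{11266 i \sqrt{158}}{79}$ ($u = - \frac{22532}{\sqrt{-12 - 146}} = - \frac{22532}{\sqrt{-158}} = - \frac{22532}{i \sqrt{158}} = - 22532 \left(- \frac{i \sqrt{158}}{158}\right) = \frac{11266 i \sqrt{158}}{79} \approx 1792.5 i$)
$u + Z{\left(165,-140 \right)} = \frac{11266 i \sqrt{158}}{79} - 387 = -387 + \frac{11266 i \sqrt{158}}{79}$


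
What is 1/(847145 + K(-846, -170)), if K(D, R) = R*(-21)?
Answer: 1/850715 ≈ 1.1755e-6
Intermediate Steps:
K(D, R) = -21*R
1/(847145 + K(-846, -170)) = 1/(847145 - 21*(-170)) = 1/(847145 + 3570) = 1/850715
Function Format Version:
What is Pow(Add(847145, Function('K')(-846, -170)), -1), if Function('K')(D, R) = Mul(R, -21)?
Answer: Rational(1, 850715) ≈ 1.1755e-6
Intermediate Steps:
Function('K')(D, R) = Mul(-21, R)
Pow(Add(847145, Function('K')(-846, -170)), -1) = Pow(Add(847145, Mul(-21, -170)), -1) = Pow(Add(847145, 3570), -1) = Pow(850715, -1) = Rational(1, 850715)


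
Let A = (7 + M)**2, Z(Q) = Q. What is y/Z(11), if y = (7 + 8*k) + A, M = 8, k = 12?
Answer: 328/11 ≈ 29.818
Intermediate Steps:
A = 225 (A = (7 + 8)**2 = 15**2 = 225)
y = 328 (y = (7 + 8*12) + 225 = (7 + 96) + 225 = 103 + 225 = 328)
y/Z(11) = 328/11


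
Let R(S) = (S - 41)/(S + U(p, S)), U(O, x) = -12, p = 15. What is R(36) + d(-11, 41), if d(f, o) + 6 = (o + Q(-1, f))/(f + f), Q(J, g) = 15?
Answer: -2311/264 ≈ -8.7538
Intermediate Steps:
d(f, o) = -6 + (15 + o)/(2*f) (d(f, o) = -6 + (o + 15)/(f + f) = -6 + (15 + o)/((2*f)) = -6 + (15 + o)*(1/(2*f)) = -6 + (15 + o)/(2*f))
R(S) = (-41 + S)/(-12 + S) (R(S) = (S - 41)/(S - 12) = (-41 + S)/(-12 + S))
R(36) + d(-11, 41) = (-41 + 36)/(-12 + 36) + (1/2)*(15 + 41 - 12*(-11))/(-11) = -5/24 + (1/2)*(-1/11)*(15 + 41 + 132) = (1/24)*(-5) + (1/2)*(-1/11)*188 = -5/24 - 94/11 = -2311/264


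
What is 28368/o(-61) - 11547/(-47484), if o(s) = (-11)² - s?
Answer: 74951537/480116 ≈ 156.11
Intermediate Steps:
o(s) = 121 - s
28368/o(-61) - 11547/(-47484) = 28368/(121 - 1*(-61)) - 11547/(-47484) = 28368/(121 + 61) - 11547*(-1/47484) = 28368/182 + 1283/5276 = 28368*(1/182) + 1283/5276 = 14184/91 + 1283/5276 = 74951537/480116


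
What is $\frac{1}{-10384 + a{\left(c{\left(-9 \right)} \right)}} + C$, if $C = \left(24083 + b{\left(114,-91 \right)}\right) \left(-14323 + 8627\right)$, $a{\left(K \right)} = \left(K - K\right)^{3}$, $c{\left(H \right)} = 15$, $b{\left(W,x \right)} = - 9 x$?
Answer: $- \frac{1472885168129}{10384} \approx -1.4184 \cdot 10^{8}$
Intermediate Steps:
$a{\left(K \right)} = 0$ ($a{\left(K \right)} = 0^{3} = 0$)
$C = -141841792$ ($C = \left(24083 - -819\right) \left(-14323 + 8627\right) = \left(24083 + 819\right) \left(-5696\right) = 24902 \left(-5696\right) = -141841792$)
$\frac{1}{-10384 + a{\left(c{\left(-9 \right)} \right)}} + C = \frac{1}{-10384 + 0} - 141841792 = \frac{1}{-10384} - 141841792 = - \frac{1}{10384} - 141841792 = - \frac{1472885168129}{10384}$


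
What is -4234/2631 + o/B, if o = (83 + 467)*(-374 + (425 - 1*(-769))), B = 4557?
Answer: 129698518/1332163 ≈ 97.359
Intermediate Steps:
o = 451000 (o = 550*(-374 + (425 + 769)) = 550*(-374 + 1194) = 550*820 = 451000)
-4234/2631 + o/B = -4234/2631 + 451000/4557 = 129698518/1332163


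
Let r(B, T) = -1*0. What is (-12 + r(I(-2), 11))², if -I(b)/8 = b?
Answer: 144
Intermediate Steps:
I(b) = -8*b
r(B, T) = 0
(-12 + r(I(-2), 11))² = (-12 + 0)² = (-12)² = 144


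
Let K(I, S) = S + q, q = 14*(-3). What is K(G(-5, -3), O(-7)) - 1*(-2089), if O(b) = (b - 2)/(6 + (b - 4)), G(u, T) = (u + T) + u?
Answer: 10244/5 ≈ 2048.8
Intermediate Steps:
G(u, T) = T + 2*u (G(u, T) = (T + u) + u = T + 2*u)
O(b) = (-2 + b)/(2 + b) (O(b) = (-2 + b)/(6 + (-4 + b)) = (-2 + b)/(2 + b))
q = -42
K(I, S) = -42 + S (K(I, S) = S - 42 = -42 + S)
K(G(-5, -3), O(-7)) - 1*(-2089) = (-42 + (-2 - 7)/(2 - 7)) - 1*(-2089) = (-42 - 9/(-5)) + 2089 = (-42 - ⅕*(-9)) + 2089 = (-42 + 9/5) + 2089 = -201/5 + 2089 = 10244/5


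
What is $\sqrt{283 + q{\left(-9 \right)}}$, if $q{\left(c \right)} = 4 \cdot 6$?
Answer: $\sqrt{307} \approx 17.521$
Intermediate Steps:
$q{\left(c \right)} = 24$
$\sqrt{283 + q{\left(-9 \right)}} = \sqrt{283 + 24} = \sqrt{307}$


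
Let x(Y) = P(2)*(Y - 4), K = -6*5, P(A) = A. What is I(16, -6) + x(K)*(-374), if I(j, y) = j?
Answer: 25448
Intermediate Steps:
K = -30
x(Y) = -8 + 2*Y (x(Y) = 2*(Y - 4) = 2*(-4 + Y) = -8 + 2*Y)
I(16, -6) + x(K)*(-374) = 16 + (-8 + 2*(-30))*(-374) = 16 + (-8 - 60)*(-374) = 16 - 68*(-374) = 16 + 25432 = 25448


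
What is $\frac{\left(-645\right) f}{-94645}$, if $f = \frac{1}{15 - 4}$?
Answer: $\frac{129}{208219} \approx 0.00061954$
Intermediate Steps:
$f = \frac{1}{11} \approx 0.090909$
$\frac{\left(-645\right) f}{-94645} = \frac{\left(-645\right) \frac{1}{11}}{-94645} = \left(- \frac{645}{11}\right) \left(- \frac{1}{94645}\right) = \frac{129}{208219}$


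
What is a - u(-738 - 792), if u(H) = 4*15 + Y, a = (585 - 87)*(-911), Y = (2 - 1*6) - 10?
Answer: -453724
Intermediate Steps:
Y = -14 (Y = (2 - 6) - 10 = -4 - 10 = -14)
a = -453678 (a = 498*(-911) = -453678)
u(H) = 46 (u(H) = 4*15 - 14 = 60 - 14 = 46)
a - u(-738 - 792) = -453678 - 1*46 = -453678 - 46 = -453724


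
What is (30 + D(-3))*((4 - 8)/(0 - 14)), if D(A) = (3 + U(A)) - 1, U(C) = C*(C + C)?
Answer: 100/7 ≈ 14.286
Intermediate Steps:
U(C) = 2*C² (U(C) = C*(2*C) = 2*C²)
D(A) = 2 + 2*A² (D(A) = (3 + 2*A²) - 1 = 2 + 2*A²)
(30 + D(-3))*((4 - 8)/(0 - 14)) = (30 + (2 + 2*(-3)²))*((4 - 8)/(0 - 14)) = (30 + (2 + 2*9))*(-4/(-14)) = (30 + (2 + 18))*(-4*(-1/14)) = (30 + 20)*(2/7) = 50*(2/7) = 100/7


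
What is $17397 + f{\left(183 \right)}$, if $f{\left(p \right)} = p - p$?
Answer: $17397$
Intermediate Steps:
$f{\left(p \right)} = 0$
$17397 + f{\left(183 \right)} = 17397 + 0 = 17397$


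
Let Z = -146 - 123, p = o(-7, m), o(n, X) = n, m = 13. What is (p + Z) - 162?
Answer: -438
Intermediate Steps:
p = -7
Z = -269
(p + Z) - 162 = (-7 - 269) - 162 = -276 - 162 = -438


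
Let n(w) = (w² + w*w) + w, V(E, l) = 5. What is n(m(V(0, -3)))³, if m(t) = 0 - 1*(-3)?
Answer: 9261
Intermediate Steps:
m(t) = 3 (m(t) = 0 + 3 = 3)
n(w) = w + 2*w² (n(w) = (w² + w²) + w = 2*w² + w = w + 2*w²)
n(m(V(0, -3)))³ = (3*(1 + 2*3))³ = (3*(1 + 6))³ = (3*7)³ = 21³ = 9261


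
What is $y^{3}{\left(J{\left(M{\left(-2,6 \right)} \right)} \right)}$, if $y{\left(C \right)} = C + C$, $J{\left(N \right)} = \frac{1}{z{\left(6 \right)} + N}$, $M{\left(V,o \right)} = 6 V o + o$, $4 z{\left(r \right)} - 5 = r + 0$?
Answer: $- \frac{512}{16194277} \approx -3.1616 \cdot 10^{-5}$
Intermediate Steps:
$z{\left(r \right)} = \frac{5}{4} + \frac{r}{4}$ ($z{\left(r \right)} = \frac{5}{4} + \frac{r + 0}{4} = \frac{5}{4} + \frac{r}{4}$)
$M{\left(V,o \right)} = o + 6 V o$ ($M{\left(V,o \right)} = 6 V o + o = o + 6 V o$)
$J{\left(N \right)} = \frac{1}{\frac{11}{4} + N}$ ($J{\left(N \right)} = \frac{1}{\left(\frac{5}{4} + \frac{1}{4} \cdot 6\right) + N} = \frac{1}{\left(\frac{5}{4} + \frac{3}{2}\right) + N} = \frac{1}{\frac{11}{4} + N}$)
$y{\left(C \right)} = 2 C$
$y^{3}{\left(J{\left(M{\left(-2,6 \right)} \right)} \right)} = \left(2 \frac{4}{11 + 4 \cdot 6 \left(1 + 6 \left(-2\right)\right)}\right)^{3} = \left(2 \frac{4}{11 + 4 \cdot 6 \left(1 - 12\right)}\right)^{3} = \left(2 \frac{4}{11 + 4 \cdot 6 \left(-11\right)}\right)^{3} = \left(2 \frac{4}{11 + 4 \left(-66\right)}\right)^{3} = \left(2 \frac{4}{11 - 264}\right)^{3} = \left(2 \frac{4}{-253}\right)^{3} = \left(2 \cdot 4 \left(- \frac{1}{253}\right)\right)^{3} = \left(2 \left(- \frac{4}{253}\right)\right)^{3} = \left(- \frac{8}{253}\right)^{3} = - \frac{512}{16194277}$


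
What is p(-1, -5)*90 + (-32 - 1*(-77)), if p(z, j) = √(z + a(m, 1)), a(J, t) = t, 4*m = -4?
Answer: 45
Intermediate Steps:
m = -1 (m = (¼)*(-4) = -1)
p(z, j) = √(1 + z) (p(z, j) = √(z + 1) = √(1 + z))
p(-1, -5)*90 + (-32 - 1*(-77)) = √(1 - 1)*90 + (-32 - 1*(-77)) = √0*90 + (-32 + 77) = 0*90 + 45 = 0 + 45 = 45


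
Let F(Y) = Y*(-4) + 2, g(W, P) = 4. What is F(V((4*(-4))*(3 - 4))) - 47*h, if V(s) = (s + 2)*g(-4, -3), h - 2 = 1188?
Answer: -56216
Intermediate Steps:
h = 1190 (h = 2 + 1188 = 1190)
V(s) = 8 + 4*s (V(s) = (s + 2)*4 = (2 + s)*4 = 8 + 4*s)
F(Y) = 2 - 4*Y (F(Y) = -4*Y + 2 = 2 - 4*Y)
F(V((4*(-4))*(3 - 4))) - 47*h = (2 - 4*(8 + 4*((4*(-4))*(3 - 4)))) - 47*1190 = (2 - 4*(8 + 4*(-16*(-1)))) - 55930 = (2 - 4*(8 + 4*16)) - 55930 = (2 - 4*(8 + 64)) - 55930 = (2 - 4*72) - 55930 = (2 - 288) - 55930 = -286 - 55930 = -56216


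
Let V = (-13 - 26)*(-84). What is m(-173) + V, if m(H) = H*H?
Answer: 33205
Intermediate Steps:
m(H) = H**2
V = 3276 (V = -39*(-84) = 3276)
m(-173) + V = (-173)**2 + 3276 = 29929 + 3276 = 33205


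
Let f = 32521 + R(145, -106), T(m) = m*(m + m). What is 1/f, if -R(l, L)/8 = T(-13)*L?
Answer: 1/319145 ≈ 3.1334e-6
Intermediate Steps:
T(m) = 2*m² (T(m) = m*(2*m) = 2*m²)
R(l, L) = -2704*L (R(l, L) = -8*2*(-13)²*L = -8*2*169*L = -2704*L)
f = 319145 (f = 32521 - 2704*(-106) = 32521 + 286624 = 319145)
1/f = 1/319145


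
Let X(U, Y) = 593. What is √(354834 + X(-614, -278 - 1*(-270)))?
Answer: √355427 ≈ 596.18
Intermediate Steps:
√(354834 + X(-614, -278 - 1*(-270))) = √(354834 + 593) = √355427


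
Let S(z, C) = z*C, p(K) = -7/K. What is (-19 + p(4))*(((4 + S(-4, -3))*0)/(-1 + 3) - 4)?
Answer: 83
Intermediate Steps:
S(z, C) = C*z
(-19 + p(4))*(((4 + S(-4, -3))*0)/(-1 + 3) - 4) = (-19 - 7/4)*(((4 - 3*(-4))*0)/(-1 + 3) - 4) = (-19 - 7*¼)*(((4 + 12)*0)/2 - 4) = (-19 - 7/4)*((16*0)*(½) - 4) = -83*(0*(½) - 4)/4 = -83*(0 - 4)/4 = -83/4*(-4) = 83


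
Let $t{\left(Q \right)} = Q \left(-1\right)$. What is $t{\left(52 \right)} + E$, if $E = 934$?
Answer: $882$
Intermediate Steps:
$t{\left(Q \right)} = - Q$
$t{\left(52 \right)} + E = \left(-1\right) 52 + 934 = -52 + 934 = 882$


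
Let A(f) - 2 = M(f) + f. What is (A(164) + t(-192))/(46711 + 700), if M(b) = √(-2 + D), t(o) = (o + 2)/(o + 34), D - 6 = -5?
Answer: 1887/535067 + I/47411 ≈ 0.0035267 + 2.1092e-5*I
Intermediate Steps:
D = 1 (D = 6 - 5 = 1)
t(o) = (2 + o)/(34 + o)
M(b) = I (M(b) = √(-2 + 1) = √(-1) = I)
A(f) = 2 + I + f (A(f) = 2 + (I + f) = 2 + I + f)
(A(164) + t(-192))/(46711 + 700) = ((2 + I + 164) + (2 - 192)/(34 - 192))/(46711 + 700) = ((166 + I) - 190/(-158))/47411 = ((166 + I) - 1/158*(-190))*(1/47411) = ((166 + I) + 95/79)*(1/47411) = (13209/79 + I)*(1/47411) = 1887/535067 + I/47411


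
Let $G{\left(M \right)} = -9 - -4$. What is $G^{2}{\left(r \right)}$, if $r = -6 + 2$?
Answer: $25$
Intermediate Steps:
$r = -4$
$G{\left(M \right)} = -5$ ($G{\left(M \right)} = -9 + 4 = -5$)
$G^{2}{\left(r \right)} = \left(-5\right)^{2} = 25$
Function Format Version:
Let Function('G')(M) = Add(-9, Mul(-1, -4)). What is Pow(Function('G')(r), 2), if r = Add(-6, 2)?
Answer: 25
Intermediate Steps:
r = -4
Function('G')(M) = -5 (Function('G')(M) = Add(-9, 4) = -5)
Pow(Function('G')(r), 2) = Pow(-5, 2) = 25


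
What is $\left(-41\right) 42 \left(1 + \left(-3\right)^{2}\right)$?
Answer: $-17220$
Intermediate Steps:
$\left(-41\right) 42 \left(1 + \left(-3\right)^{2}\right) = - 1722 \left(1 + 9\right) = \left(-1722\right) 10 = -17220$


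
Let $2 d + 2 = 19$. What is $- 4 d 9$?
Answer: $-306$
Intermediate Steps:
$d = \frac{17}{2}$ ($d = -1 + \frac{1}{2} \cdot 19 = -1 + \frac{19}{2} = \frac{17}{2} \approx 8.5$)
$- 4 d 9 = \left(-4\right) \frac{17}{2} \cdot 9 = \left(-34\right) 9 = -306$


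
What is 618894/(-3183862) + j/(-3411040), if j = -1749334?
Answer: 864641464537/2715070159120 ≈ 0.31846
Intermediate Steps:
618894/(-3183862) + j/(-3411040) = 618894/(-3183862) - 1749334/(-3411040) = 618894*(-1/3183862) - 1749334*(-1/3411040) = -309447/1591931 + 874667/1705520 = 864641464537/2715070159120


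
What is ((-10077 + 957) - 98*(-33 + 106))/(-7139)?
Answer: 16274/7139 ≈ 2.2796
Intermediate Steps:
((-10077 + 957) - 98*(-33 + 106))/(-7139) = (-9120 - 98*73)*(-1/7139) = (-9120 - 1*7154)*(-1/7139) = (-9120 - 7154)*(-1/7139) = -16274*(-1/7139) = 16274/7139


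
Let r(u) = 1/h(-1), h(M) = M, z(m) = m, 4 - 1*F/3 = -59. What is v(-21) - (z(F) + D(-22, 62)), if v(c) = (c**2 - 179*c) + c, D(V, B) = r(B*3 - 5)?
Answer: 3991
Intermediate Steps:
F = 189 (F = 12 - 3*(-59) = 12 + 177 = 189)
r(u) = -1 (r(u) = 1/(-1) = -1)
D(V, B) = -1
v(c) = c**2 - 178*c
v(-21) - (z(F) + D(-22, 62)) = -21*(-178 - 21) - (189 - 1) = -21*(-199) - 1*188 = 4179 - 188 = 3991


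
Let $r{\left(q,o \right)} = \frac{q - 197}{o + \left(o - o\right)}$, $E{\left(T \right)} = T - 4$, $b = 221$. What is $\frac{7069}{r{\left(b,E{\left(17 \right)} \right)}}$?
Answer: $\frac{91897}{24} \approx 3829.0$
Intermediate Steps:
$E{\left(T \right)} = -4 + T$ ($E{\left(T \right)} = T - 4 = -4 + T$)
$r{\left(q,o \right)} = \frac{-197 + q}{o}$ ($r{\left(q,o \right)} = \frac{-197 + q}{o + 0} = \frac{-197 + q}{o}$)
$\frac{7069}{r{\left(b,E{\left(17 \right)} \right)}} = \frac{7069}{\frac{1}{-4 + 17} \left(-197 + 221\right)} = \frac{7069}{\frac{1}{13} \cdot 24} = \frac{7069}{\frac{24}{13}} = 7069 \cdot \frac{13}{24} = \frac{91897}{24}$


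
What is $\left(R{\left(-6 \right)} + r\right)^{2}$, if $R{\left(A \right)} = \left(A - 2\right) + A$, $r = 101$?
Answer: $7569$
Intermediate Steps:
$R{\left(A \right)} = -2 + 2 A$ ($R{\left(A \right)} = \left(-2 + A\right) + A = -2 + 2 A$)
$\left(R{\left(-6 \right)} + r\right)^{2} = \left(\left(-2 + 2 \left(-6\right)\right) + 101\right)^{2} = \left(\left(-2 - 12\right) + 101\right)^{2} = \left(-14 + 101\right)^{2} = 87^{2} = 7569$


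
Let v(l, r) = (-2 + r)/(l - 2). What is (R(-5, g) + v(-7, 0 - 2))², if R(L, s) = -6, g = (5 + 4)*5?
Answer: 2500/81 ≈ 30.864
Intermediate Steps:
g = 45 (g = 9*5 = 45)
v(l, r) = (-2 + r)/(-2 + l)
(R(-5, g) + v(-7, 0 - 2))² = (-6 + (-2 + (0 - 2))/(-2 - 7))² = (-6 + (-2 - 2)/(-9))² = (-6 - ⅑*(-4))² = (-6 + 4/9)² = (-50/9)² = 2500/81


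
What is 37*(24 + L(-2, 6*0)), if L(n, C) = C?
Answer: 888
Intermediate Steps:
37*(24 + L(-2, 6*0)) = 37*(24 + 6*0) = 37*(24 + 0) = 37*24 = 888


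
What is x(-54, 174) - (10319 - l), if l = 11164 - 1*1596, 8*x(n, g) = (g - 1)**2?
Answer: 23921/8 ≈ 2990.1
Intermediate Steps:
x(n, g) = (-1 + g)**2/8 (x(n, g) = (g - 1)**2/8 = (-1 + g)**2/8)
l = 9568 (l = 11164 - 1596 = 9568)
x(-54, 174) - (10319 - l) = (-1 + 174)**2/8 - (10319 - 1*9568) = (1/8)*173**2 - (10319 - 9568) = (1/8)*29929 - 1*751 = 29929/8 - 751 = 23921/8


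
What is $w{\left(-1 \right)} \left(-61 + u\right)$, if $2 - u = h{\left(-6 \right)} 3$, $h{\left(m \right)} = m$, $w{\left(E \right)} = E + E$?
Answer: $82$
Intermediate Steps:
$w{\left(E \right)} = 2 E$
$u = 20$ ($u = 2 - \left(-6\right) 3 = 2 - -18 = 2 + 18 = 20$)
$w{\left(-1 \right)} \left(-61 + u\right) = 2 \left(-1\right) \left(-61 + 20\right) = \left(-2\right) \left(-41\right) = 82$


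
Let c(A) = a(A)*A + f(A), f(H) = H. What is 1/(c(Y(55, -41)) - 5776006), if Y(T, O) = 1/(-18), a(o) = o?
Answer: -324/1871425961 ≈ -1.7313e-7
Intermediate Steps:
Y(T, O) = -1/18
c(A) = A + A² (c(A) = A*A + A = A² + A = A + A²)
1/(c(Y(55, -41)) - 5776006) = 1/(-(1 - 1/18)/18 - 5776006) = 1/(-1/18*17/18 - 5776006) = 1/(-17/324 - 5776006) = 1/(-1871425961/324) = -324/1871425961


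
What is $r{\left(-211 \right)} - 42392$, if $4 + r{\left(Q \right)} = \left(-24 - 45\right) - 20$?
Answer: $-42485$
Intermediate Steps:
$r{\left(Q \right)} = -93$ ($r{\left(Q \right)} = -4 - 89 = -93$)
$r{\left(-211 \right)} - 42392 = -93 - 42392 = -42485$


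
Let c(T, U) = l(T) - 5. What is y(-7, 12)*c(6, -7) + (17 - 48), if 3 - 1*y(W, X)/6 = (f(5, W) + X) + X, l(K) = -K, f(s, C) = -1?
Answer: 1289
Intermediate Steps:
y(W, X) = 24 - 12*X (y(W, X) = 18 - 6*((-1 + X) + X) = 18 - 6*(-1 + 2*X) = 18 + (6 - 12*X) = 24 - 12*X)
c(T, U) = -5 - T (c(T, U) = -T - 5 = -5 - T)
y(-7, 12)*c(6, -7) + (17 - 48) = (24 - 12*12)*(-5 - 1*6) + (17 - 48) = (24 - 144)*(-5 - 6) - 31 = -120*(-11) - 31 = 1320 - 31 = 1289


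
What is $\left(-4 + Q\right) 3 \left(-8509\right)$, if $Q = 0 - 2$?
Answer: $153162$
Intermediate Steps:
$Q = -2$
$\left(-4 + Q\right) 3 \left(-8509\right) = \left(-4 - 2\right) 3 \left(-8509\right) = \left(-6\right) 3 \left(-8509\right) = \left(-18\right) \left(-8509\right) = 153162$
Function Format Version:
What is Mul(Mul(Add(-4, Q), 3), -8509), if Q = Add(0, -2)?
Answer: 153162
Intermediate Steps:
Q = -2
Mul(Mul(Add(-4, Q), 3), -8509) = Mul(Mul(Add(-4, -2), 3), -8509) = Mul(Mul(-6, 3), -8509) = Mul(-18, -8509) = 153162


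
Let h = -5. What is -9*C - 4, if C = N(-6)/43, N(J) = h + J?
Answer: -73/43 ≈ -1.6977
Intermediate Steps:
N(J) = -5 + J
C = -11/43 (C = (-5 - 6)/43 = -11*1/43 = -11/43 ≈ -0.25581)
-9*C - 4 = -9*(-11/43) - 4 = 99/43 - 4 = -73/43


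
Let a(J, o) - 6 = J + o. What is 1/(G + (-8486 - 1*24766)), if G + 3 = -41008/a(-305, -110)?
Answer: -409/13560287 ≈ -3.0162e-5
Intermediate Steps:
a(J, o) = 6 + J + o (a(J, o) = 6 + (J + o) = 6 + J + o)
G = 39781/409 (G = -3 - 41008/(6 - 305 - 110) = -3 - 41008/(-409) = -3 - 41008*(-1/409) = -3 + 41008/409 = 39781/409 ≈ 97.264)
1/(G + (-8486 - 1*24766)) = 1/(39781/409 + (-8486 - 1*24766)) = 1/(39781/409 + (-8486 - 24766)) = 1/(39781/409 - 33252) = 1/(-13560287/409) = -409/13560287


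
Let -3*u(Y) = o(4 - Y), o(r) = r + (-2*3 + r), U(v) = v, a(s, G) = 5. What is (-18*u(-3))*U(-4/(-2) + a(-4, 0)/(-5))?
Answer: 48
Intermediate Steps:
o(r) = -6 + 2*r (o(r) = r + (-6 + r) = -6 + 2*r)
u(Y) = -⅔ + 2*Y/3 (u(Y) = -(-6 + 2*(4 - Y))/3 = -(-6 + (8 - 2*Y))/3 = -(2 - 2*Y)/3 = -⅔ + 2*Y/3)
(-18*u(-3))*U(-4/(-2) + a(-4, 0)/(-5)) = (-18*(-⅔ + (⅔)*(-3)))*(-4/(-2) + 5/(-5)) = (-18*(-⅔ - 2))*(-4*(-½) + 5*(-⅕)) = (-18*(-8/3))*(2 - 1) = 48*1 = 48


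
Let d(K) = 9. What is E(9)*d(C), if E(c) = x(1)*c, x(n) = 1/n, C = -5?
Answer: 81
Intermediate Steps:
E(c) = c (E(c) = c/1 = 1*c = c)
E(9)*d(C) = 9*9 = 81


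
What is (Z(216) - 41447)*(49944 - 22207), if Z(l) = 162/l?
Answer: -4598378545/4 ≈ -1.1496e+9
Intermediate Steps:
(Z(216) - 41447)*(49944 - 22207) = (162/216 - 41447)*(49944 - 22207) = (162*(1/216) - 41447)*27737 = (¾ - 41447)*27737 = -165785/4*27737 = -4598378545/4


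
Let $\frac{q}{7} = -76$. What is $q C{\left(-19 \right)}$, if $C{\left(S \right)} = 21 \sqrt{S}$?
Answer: $- 11172 i \sqrt{19} \approx - 48698.0 i$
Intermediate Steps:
$q = -532$ ($q = 7 \left(-76\right) = -532$)
$q C{\left(-19 \right)} = - 532 \cdot 21 \sqrt{-19} = - 532 \cdot 21 i \sqrt{19} = - 11172 i \sqrt{19}$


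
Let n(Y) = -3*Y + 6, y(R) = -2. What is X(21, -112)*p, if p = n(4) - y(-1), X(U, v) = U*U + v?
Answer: -1316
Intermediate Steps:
n(Y) = 6 - 3*Y
X(U, v) = v + U**2 (X(U, v) = U**2 + v = v + U**2)
p = -4 (p = (6 - 3*4) - 1*(-2) = (6 - 12) + 2 = -6 + 2 = -4)
X(21, -112)*p = (-112 + 21**2)*(-4) = (-112 + 441)*(-4) = 329*(-4) = -1316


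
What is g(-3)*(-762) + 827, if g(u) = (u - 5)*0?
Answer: 827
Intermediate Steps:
g(u) = 0 (g(u) = (-5 + u)*0 = 0)
g(-3)*(-762) + 827 = 0*(-762) + 827 = 0 + 827 = 827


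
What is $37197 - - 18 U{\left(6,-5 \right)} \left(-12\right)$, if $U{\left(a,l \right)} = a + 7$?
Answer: $34389$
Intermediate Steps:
$U{\left(a,l \right)} = 7 + a$
$37197 - - 18 U{\left(6,-5 \right)} \left(-12\right) = 37197 - - 18 \left(7 + 6\right) \left(-12\right) = 37197 - \left(-18\right) 13 \left(-12\right) = 37197 - \left(-234\right) \left(-12\right) = 37197 - 2808 = 34389$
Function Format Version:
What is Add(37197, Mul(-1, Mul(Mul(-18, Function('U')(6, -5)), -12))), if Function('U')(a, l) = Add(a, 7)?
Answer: 34389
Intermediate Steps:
Function('U')(a, l) = Add(7, a)
Add(37197, Mul(-1, Mul(Mul(-18, Function('U')(6, -5)), -12))) = Add(37197, Mul(-1, Mul(Mul(-18, Add(7, 6)), -12))) = Add(37197, Mul(-1, Mul(Mul(-18, 13), -12))) = Add(37197, Mul(-1, Mul(-234, -12))) = Add(37197, Mul(-1, 2808)) = Add(37197, -2808) = 34389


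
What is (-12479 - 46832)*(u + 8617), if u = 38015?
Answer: -2765790552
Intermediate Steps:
(-12479 - 46832)*(u + 8617) = (-12479 - 46832)*(38015 + 8617) = -59311*46632 = -2765790552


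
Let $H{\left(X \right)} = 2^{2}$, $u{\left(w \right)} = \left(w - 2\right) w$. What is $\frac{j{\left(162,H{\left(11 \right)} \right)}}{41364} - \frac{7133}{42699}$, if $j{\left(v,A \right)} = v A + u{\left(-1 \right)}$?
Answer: $- \frac{29694707}{196244604} \approx -0.15131$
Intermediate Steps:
$u{\left(w \right)} = w \left(-2 + w\right)$ ($u{\left(w \right)} = \left(-2 + w\right) w = w \left(-2 + w\right)$)
$H{\left(X \right)} = 4$
$j{\left(v,A \right)} = 3 + A v$ ($j{\left(v,A \right)} = v A - \left(-2 - 1\right) = A v - -3 = A v + 3 = 3 + A v$)
$\frac{j{\left(162,H{\left(11 \right)} \right)}}{41364} - \frac{7133}{42699} = \frac{3 + 4 \cdot 162}{41364} - \frac{7133}{42699} = \left(3 + 648\right) \frac{1}{41364} - \frac{7133}{42699} = 651 \cdot \frac{1}{41364} - \frac{7133}{42699} = \frac{217}{13788} - \frac{7133}{42699} = - \frac{29694707}{196244604}$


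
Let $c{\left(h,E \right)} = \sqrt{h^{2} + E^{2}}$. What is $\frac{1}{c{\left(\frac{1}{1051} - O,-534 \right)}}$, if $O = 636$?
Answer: $\frac{1051 \sqrt{761788951981}}{761788951981} \approx 0.0012042$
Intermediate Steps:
$c{\left(h,E \right)} = \sqrt{E^{2} + h^{2}}$
$\frac{1}{c{\left(\frac{1}{1051} - O,-534 \right)}} = \frac{1}{\sqrt{\left(-534\right)^{2} + \left(\frac{1}{1051} - 636\right)^{2}}} = \frac{1}{\sqrt{285156 + \left(\frac{1}{1051} - 636\right)^{2}}} = \frac{1}{\sqrt{285156 + \left(- \frac{668435}{1051}\right)^{2}}} = \frac{1}{\sqrt{285156 + \frac{446805349225}{1104601}}} = \frac{1}{\sqrt{\frac{761788951981}{1104601}}} = \frac{1}{\frac{1}{1051} \sqrt{761788951981}} = \frac{1051 \sqrt{761788951981}}{761788951981}$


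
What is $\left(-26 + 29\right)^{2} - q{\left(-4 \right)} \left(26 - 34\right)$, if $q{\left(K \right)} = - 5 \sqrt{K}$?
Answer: $9 - 80 i \approx 9.0 - 80.0 i$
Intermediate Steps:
$\left(-26 + 29\right)^{2} - q{\left(-4 \right)} \left(26 - 34\right) = \left(-26 + 29\right)^{2} - - 5 \sqrt{-4} \left(26 - 34\right) = 3^{2} - - 5 \cdot 2 i \left(-8\right) = 9 - - 10 i \left(-8\right) = 9 - 80 i$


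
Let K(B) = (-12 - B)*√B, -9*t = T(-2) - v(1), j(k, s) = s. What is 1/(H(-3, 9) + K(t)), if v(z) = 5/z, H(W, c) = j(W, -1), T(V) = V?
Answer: 729/91846 - 3105*√7/91846 ≈ -0.081507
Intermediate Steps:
H(W, c) = -1
t = 7/9 (t = -(-2 - 5/1)/9 = -(-2 - 5)/9 = -⅑*(-7) = 7/9 ≈ 0.77778)
K(B) = √B*(-12 - B)
1/(H(-3, 9) + K(t)) = 1/(-1 + √(7/9)*(-12 - 1*7/9)) = 1/(-1 + (√7/3)*(-12 - 7/9)) = 1/(-1 + (√7/3)*(-115/9)) = 1/(-1 - 115*√7/27)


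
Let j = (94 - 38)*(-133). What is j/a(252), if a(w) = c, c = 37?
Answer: -7448/37 ≈ -201.30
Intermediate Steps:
a(w) = 37
j = -7448 (j = 56*(-133) = -7448)
j/a(252) = -7448/37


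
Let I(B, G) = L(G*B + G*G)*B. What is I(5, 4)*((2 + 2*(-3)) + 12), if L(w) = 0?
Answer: 0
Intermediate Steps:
I(B, G) = 0 (I(B, G) = 0*B = 0)
I(5, 4)*((2 + 2*(-3)) + 12) = 0*((2 + 2*(-3)) + 12) = 0*((2 - 6) + 12) = 0*(-4 + 12) = 0*8 = 0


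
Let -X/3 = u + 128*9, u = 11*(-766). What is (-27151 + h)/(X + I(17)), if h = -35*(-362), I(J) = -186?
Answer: -1609/2404 ≈ -0.66930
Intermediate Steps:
u = -8426
h = 12670
X = 21822 (X = -3*(-8426 + 128*9) = -3*(-8426 + 1152) = -3*(-7274) = 21822)
(-27151 + h)/(X + I(17)) = (-27151 + 12670)/(21822 - 186) = -14481/21636 = -14481*1/21636 = -1609/2404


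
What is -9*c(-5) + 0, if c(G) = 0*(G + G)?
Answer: 0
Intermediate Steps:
c(G) = 0 (c(G) = 0*(2*G) = 0)
-9*c(-5) + 0 = -9*0 + 0 = 0 + 0 = 0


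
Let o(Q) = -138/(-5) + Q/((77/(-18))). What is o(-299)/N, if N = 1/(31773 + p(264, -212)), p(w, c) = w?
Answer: 1202540832/385 ≈ 3.1235e+6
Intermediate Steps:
o(Q) = 138/5 - 18*Q/77 (o(Q) = -138*(-⅕) + Q/((77*(-1/18))) = 138/5 + Q/(-77/18) = 138/5 + Q*(-18/77) = 138/5 - 18*Q/77)
N = 1/32037 (N = 1/(31773 + 264) = 1/32037 ≈ 3.1214e-5)
o(-299)/N = (138/5 - 18/77*(-299))/(1/32037) = (138/5 + 5382/77)*32037 = (37536/385)*32037 = 1202540832/385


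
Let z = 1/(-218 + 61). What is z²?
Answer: 1/24649 ≈ 4.0570e-5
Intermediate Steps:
z = -1/157 (z = 1/(-157) = -1/157 ≈ -0.0063694)
z² = (-1/157)² = 1/24649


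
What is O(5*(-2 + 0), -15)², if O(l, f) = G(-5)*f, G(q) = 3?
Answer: 2025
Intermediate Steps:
O(l, f) = 3*f
O(5*(-2 + 0), -15)² = (3*(-15))² = (-45)² = 2025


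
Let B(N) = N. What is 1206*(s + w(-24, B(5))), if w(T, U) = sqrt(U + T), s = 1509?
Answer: 1819854 + 1206*I*sqrt(19) ≈ 1.8199e+6 + 5256.8*I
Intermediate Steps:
w(T, U) = sqrt(T + U)
1206*(s + w(-24, B(5))) = 1206*(1509 + sqrt(-24 + 5)) = 1206*(1509 + sqrt(-19)) = 1206*(1509 + I*sqrt(19)) = 1819854 + 1206*I*sqrt(19)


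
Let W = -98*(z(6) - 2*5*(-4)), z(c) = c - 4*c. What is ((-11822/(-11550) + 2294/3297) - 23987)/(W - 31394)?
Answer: 10873427174/15209473125 ≈ 0.71491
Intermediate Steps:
z(c) = -3*c
W = -2156 (W = -98*(-3*6 - 2*5*(-4)) = -98*(-18 - 10*(-4)) = -98*(-18 + 40) = -98*22 = -2156)
((-11822/(-11550) + 2294/3297) - 23987)/(W - 31394) = ((-11822/(-11550) + 2294/3297) - 23987)/(-2156 - 31394) = ((-11822*(-1/11550) + 2294*(1/3297)) - 23987)/(-33550) = ((5911/5775 + 2294/3297) - 23987)*(-1/33550) = (1558877/906675 - 23987)*(-1/33550) = -21746854348/906675*(-1/33550) = 10873427174/15209473125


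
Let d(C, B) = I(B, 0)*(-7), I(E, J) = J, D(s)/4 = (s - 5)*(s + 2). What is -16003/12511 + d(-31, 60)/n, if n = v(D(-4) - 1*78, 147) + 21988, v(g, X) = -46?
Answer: -16003/12511 ≈ -1.2791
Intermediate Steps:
D(s) = 4*(-5 + s)*(2 + s) (D(s) = 4*((s - 5)*(s + 2)) = 4*((-5 + s)*(2 + s)) = 4*(-5 + s)*(2 + s))
n = 21942 (n = -46 + 21988 = 21942)
d(C, B) = 0 (d(C, B) = 0*(-7) = 0)
-16003/12511 + d(-31, 60)/n = -16003/12511 + 0/21942 = -16003*1/12511 + 0*(1/21942) = -16003/12511 + 0 = -16003/12511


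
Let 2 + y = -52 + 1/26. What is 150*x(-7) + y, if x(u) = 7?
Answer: 25897/26 ≈ 996.04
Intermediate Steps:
y = -1403/26 (y = -2 + (-52 + 1/26) = -2 - 1351/26 = -1403/26 ≈ -53.962)
150*x(-7) + y = 150*7 - 1403/26 = 1050 - 1403/26 = 25897/26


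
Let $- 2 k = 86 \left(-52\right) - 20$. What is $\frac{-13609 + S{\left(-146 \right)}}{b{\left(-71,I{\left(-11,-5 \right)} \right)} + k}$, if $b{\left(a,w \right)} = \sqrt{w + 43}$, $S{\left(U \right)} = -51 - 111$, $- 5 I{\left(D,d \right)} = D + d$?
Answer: $- \frac{154648330}{25222349} + \frac{13771 \sqrt{1155}}{25222349} \approx -6.1128$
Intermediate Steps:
$I{\left(D,d \right)} = - \frac{D}{5} - \frac{d}{5}$ ($I{\left(D,d \right)} = - \frac{D + d}{5} = - \frac{D}{5} - \frac{d}{5}$)
$S{\left(U \right)} = -162$ ($S{\left(U \right)} = -51 - 111 = -162$)
$b{\left(a,w \right)} = \sqrt{43 + w}$
$k = 2246$ ($k = - \frac{86 \left(-52\right) - 20}{2} = - \frac{-4472 - 20}{2} = \left(- \frac{1}{2}\right) \left(-4492\right) = 2246$)
$\frac{-13609 + S{\left(-146 \right)}}{b{\left(-71,I{\left(-11,-5 \right)} \right)} + k} = \frac{-13609 - 162}{\sqrt{43 - - \frac{16}{5}} + 2246} = - \frac{13771}{\sqrt{43 + \left(\frac{11}{5} + 1\right)} + 2246} = - \frac{13771}{\sqrt{43 + \frac{16}{5}} + 2246} = - \frac{13771}{\sqrt{\frac{231}{5}} + 2246} = - \frac{13771}{\frac{\sqrt{1155}}{5} + 2246} = - \frac{13771}{2246 + \frac{\sqrt{1155}}{5}}$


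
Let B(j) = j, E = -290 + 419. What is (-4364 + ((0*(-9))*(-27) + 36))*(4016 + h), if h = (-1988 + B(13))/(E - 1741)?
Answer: -7006779894/403 ≈ -1.7387e+7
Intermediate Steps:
E = 129
h = 1975/1612 (h = (-1988 + 13)/(129 - 1741) = -1975/(-1612) = -1975*(-1/1612) = 1975/1612 ≈ 1.2252)
(-4364 + ((0*(-9))*(-27) + 36))*(4016 + h) = (-4364 + ((0*(-9))*(-27) + 36))*(4016 + 1975/1612) = (-4364 + (0*(-27) + 36))*(6475767/1612) = (-4364 + (0 + 36))*(6475767/1612) = (-4364 + 36)*(6475767/1612) = -4328*6475767/1612 = -7006779894/403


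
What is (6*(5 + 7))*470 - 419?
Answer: 33421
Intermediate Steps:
(6*(5 + 7))*470 - 419 = (6*12)*470 - 419 = 72*470 - 419 = 33840 - 419 = 33421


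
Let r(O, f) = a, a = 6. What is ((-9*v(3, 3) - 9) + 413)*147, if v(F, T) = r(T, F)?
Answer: 51450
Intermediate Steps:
r(O, f) = 6
v(F, T) = 6
((-9*v(3, 3) - 9) + 413)*147 = ((-9*6 - 9) + 413)*147 = ((-54 - 9) + 413)*147 = (-63 + 413)*147 = 350*147 = 51450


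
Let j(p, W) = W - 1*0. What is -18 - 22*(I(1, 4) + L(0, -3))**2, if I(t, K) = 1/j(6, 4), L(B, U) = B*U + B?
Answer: -155/8 ≈ -19.375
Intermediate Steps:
j(p, W) = W (j(p, W) = W + 0 = W)
L(B, U) = B + B*U
I(t, K) = 1/4
-18 - 22*(I(1, 4) + L(0, -3))**2 = -18 - 22*(1/4 + 0*(1 - 3))**2 = -18 - 22*(1/4 + 0*(-2))**2 = -18 - 22*(1/4 + 0)**2 = -18 - 22*(1/4)**2 = -18 - 22*1/16 = -18 - 11/8 = -155/8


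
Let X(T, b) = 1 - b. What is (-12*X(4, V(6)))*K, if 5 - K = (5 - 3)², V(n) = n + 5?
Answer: 120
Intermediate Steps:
V(n) = 5 + n
K = 1 (K = 5 - (5 - 3)² = 5 - 1*2² = 5 - 1*4 = 5 - 4 = 1)
(-12*X(4, V(6)))*K = -12*(1 - (5 + 6))*1 = -12*(1 - 1*11)*1 = -12*(1 - 11)*1 = -12*(-10)*1 = 120*1 = 120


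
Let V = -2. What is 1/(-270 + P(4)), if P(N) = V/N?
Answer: -2/541 ≈ -0.0036969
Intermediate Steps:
P(N) = -2/N
1/(-270 + P(4)) = 1/(-270 - 2/4) = 1/(-270 - 2*1/4) = 1/(-270 - 1/2) = 1/(-541/2) = -2/541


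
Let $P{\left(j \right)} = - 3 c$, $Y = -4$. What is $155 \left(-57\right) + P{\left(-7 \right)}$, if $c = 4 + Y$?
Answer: $-8835$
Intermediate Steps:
$c = 0$ ($c = 4 - 4 = 0$)
$P{\left(j \right)} = 0$ ($P{\left(j \right)} = \left(-3\right) 0 = 0$)
$155 \left(-57\right) + P{\left(-7 \right)} = 155 \left(-57\right) + 0 = -8835 + 0 = -8835$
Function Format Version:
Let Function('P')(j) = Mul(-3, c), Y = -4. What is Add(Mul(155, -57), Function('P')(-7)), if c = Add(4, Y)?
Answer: -8835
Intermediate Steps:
c = 0 (c = Add(4, -4) = 0)
Function('P')(j) = 0 (Function('P')(j) = Mul(-3, 0) = 0)
Add(Mul(155, -57), Function('P')(-7)) = Add(Mul(155, -57), 0) = Add(-8835, 0) = -8835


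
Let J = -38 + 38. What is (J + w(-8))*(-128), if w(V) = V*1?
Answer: 1024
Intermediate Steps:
w(V) = V
J = 0
(J + w(-8))*(-128) = (0 - 8)*(-128) = -8*(-128) = 1024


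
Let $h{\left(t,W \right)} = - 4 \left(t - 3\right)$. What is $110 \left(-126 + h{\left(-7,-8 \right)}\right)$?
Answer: $-9460$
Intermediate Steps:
$h{\left(t,W \right)} = 12 - 4 t$ ($h{\left(t,W \right)} = - 4 \left(-3 + t\right) = 12 - 4 t$)
$110 \left(-126 + h{\left(-7,-8 \right)}\right) = 110 \left(-126 + \left(12 - -28\right)\right) = 110 \left(-126 + \left(12 + 28\right)\right) = 110 \left(-126 + 40\right) = 110 \left(-86\right) = -9460$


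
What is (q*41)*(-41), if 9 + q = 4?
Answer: 8405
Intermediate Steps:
q = -5 (q = -9 + 4 = -5)
(q*41)*(-41) = -5*41*(-41) = -205*(-41) = 8405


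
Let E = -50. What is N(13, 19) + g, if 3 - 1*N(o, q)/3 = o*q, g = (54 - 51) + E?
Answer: -779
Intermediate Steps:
g = -47 (g = (54 - 51) - 50 = 3 - 50 = -47)
N(o, q) = 9 - 3*o*q
N(13, 19) + g = (9 - 3*13*19) - 47 = (9 - 741) - 47 = -732 - 47 = -779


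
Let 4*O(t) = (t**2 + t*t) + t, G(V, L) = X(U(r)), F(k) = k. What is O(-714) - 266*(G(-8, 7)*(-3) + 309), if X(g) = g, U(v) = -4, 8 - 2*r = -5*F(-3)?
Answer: 338667/2 ≈ 1.6933e+5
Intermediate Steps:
r = -7/2 (r = 4 - (-5)*(-3)/2 = 4 - 1/2*15 = 4 - 15/2 = -7/2 ≈ -3.5000)
G(V, L) = -4
O(t) = t**2/2 + t/4 (O(t) = ((t**2 + t*t) + t)/4 = ((t**2 + t**2) + t)/4 = (2*t**2 + t)/4 = (t + 2*t**2)/4 = t**2/2 + t/4)
O(-714) - 266*(G(-8, 7)*(-3) + 309) = (1/4)*(-714)*(1 + 2*(-714)) - 266*(-4*(-3) + 309) = (1/4)*(-714)*(1 - 1428) - 266*(12 + 309) = (1/4)*(-714)*(-1427) - 266*321 = 509439/2 - 85386 = 338667/2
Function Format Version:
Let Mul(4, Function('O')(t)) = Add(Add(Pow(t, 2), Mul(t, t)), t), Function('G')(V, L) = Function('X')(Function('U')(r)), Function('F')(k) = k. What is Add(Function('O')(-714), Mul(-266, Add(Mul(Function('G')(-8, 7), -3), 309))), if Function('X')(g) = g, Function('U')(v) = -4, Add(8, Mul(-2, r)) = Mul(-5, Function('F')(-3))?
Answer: Rational(338667, 2) ≈ 1.6933e+5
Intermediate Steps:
r = Rational(-7, 2) (r = Add(4, Mul(Rational(-1, 2), Mul(-5, -3))) = Add(4, Mul(Rational(-1, 2), 15)) = Add(4, Rational(-15, 2)) = Rational(-7, 2) ≈ -3.5000)
Function('G')(V, L) = -4
Function('O')(t) = Add(Mul(Rational(1, 2), Pow(t, 2)), Mul(Rational(1, 4), t)) (Function('O')(t) = Mul(Rational(1, 4), Add(Add(Pow(t, 2), Mul(t, t)), t)) = Mul(Rational(1, 4), Add(Add(Pow(t, 2), Pow(t, 2)), t)) = Mul(Rational(1, 4), Add(Mul(2, Pow(t, 2)), t)) = Mul(Rational(1, 4), Add(t, Mul(2, Pow(t, 2)))) = Add(Mul(Rational(1, 2), Pow(t, 2)), Mul(Rational(1, 4), t)))
Add(Function('O')(-714), Mul(-266, Add(Mul(Function('G')(-8, 7), -3), 309))) = Add(Mul(Rational(1, 4), -714, Add(1, Mul(2, -714))), Mul(-266, Add(Mul(-4, -3), 309))) = Add(Mul(Rational(1, 4), -714, Add(1, -1428)), Mul(-266, Add(12, 309))) = Add(Mul(Rational(1, 4), -714, -1427), Mul(-266, 321)) = Add(Rational(509439, 2), -85386) = Rational(338667, 2)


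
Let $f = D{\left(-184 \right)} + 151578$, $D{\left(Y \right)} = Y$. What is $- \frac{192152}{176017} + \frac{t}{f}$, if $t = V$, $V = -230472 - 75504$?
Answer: $- \frac{41473818740}{13323958849} \approx -3.1127$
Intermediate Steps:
$V = -305976$ ($V = -230472 - 75504 = -305976$)
$t = -305976$
$f = 151394$ ($f = -184 + 151578 = 151394$)
$- \frac{192152}{176017} + \frac{t}{f} = - \frac{192152}{176017} - \frac{305976}{151394} = \left(-192152\right) \frac{1}{176017} - \frac{152988}{75697} = - \frac{192152}{176017} - \frac{152988}{75697} = - \frac{41473818740}{13323958849}$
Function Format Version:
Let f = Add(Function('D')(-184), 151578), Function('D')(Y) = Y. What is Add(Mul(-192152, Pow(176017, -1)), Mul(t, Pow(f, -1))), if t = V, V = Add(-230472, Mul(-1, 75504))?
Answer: Rational(-41473818740, 13323958849) ≈ -3.1127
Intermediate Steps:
V = -305976 (V = Add(-230472, -75504) = -305976)
t = -305976
f = 151394 (f = Add(-184, 151578) = 151394)
Add(Mul(-192152, Pow(176017, -1)), Mul(t, Pow(f, -1))) = Add(Mul(-192152, Pow(176017, -1)), Mul(-305976, Pow(151394, -1))) = Add(Mul(-192152, Rational(1, 176017)), Mul(-305976, Rational(1, 151394))) = Add(Rational(-192152, 176017), Rational(-152988, 75697)) = Rational(-41473818740, 13323958849)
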